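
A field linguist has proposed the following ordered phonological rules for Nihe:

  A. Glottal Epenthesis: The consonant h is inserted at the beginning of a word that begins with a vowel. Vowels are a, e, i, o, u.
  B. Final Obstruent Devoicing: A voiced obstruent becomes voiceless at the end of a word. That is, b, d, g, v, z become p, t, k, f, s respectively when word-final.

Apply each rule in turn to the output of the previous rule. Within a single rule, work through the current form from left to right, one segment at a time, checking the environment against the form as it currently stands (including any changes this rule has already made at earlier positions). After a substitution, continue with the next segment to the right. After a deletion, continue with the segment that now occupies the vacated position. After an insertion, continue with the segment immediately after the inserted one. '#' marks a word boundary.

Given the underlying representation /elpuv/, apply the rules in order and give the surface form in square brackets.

A Glottal Epenthesis: [elpuv] → [helpuv]
B Final Obstruent Devoicing: [helpuv] → [helpuf]

[helpuf]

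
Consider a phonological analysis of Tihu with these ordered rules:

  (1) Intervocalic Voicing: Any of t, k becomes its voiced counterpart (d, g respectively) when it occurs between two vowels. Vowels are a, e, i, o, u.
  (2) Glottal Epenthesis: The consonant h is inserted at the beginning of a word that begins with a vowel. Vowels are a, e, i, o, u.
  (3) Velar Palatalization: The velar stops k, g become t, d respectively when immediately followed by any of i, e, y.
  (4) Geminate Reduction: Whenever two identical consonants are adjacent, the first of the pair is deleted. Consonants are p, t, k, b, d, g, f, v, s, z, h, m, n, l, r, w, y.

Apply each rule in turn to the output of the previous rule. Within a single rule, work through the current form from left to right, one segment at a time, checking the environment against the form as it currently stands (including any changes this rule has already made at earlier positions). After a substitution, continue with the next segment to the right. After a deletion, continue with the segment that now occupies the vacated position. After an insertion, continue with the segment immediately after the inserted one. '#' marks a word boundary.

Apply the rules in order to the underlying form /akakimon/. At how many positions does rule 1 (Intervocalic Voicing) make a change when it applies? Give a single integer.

2

(1) Intervocalic Voicing: [akakimon] → [agagimon]
(2) Glottal Epenthesis: [agagimon] → [hagagimon]
(3) Velar Palatalization: [hagagimon] → [hagadimon]
(4) Geminate Reduction: no change — [hagadimon]
Rule 1 changed 2 position(s).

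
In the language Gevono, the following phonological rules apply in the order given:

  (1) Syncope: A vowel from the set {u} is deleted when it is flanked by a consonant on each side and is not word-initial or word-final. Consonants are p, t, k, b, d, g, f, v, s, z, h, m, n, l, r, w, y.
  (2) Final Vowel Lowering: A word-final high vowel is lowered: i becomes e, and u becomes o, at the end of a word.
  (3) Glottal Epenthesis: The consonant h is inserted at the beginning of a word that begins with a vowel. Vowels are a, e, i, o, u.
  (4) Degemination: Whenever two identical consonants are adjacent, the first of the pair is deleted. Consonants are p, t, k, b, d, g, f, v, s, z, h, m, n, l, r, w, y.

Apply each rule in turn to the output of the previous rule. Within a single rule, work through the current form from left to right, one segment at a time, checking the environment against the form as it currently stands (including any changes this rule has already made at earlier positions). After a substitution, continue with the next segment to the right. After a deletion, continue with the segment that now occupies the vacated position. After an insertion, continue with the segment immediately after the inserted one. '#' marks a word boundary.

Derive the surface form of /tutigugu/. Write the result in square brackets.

[tigo]

(1) Syncope: [tutigugu] → [ttiggu]
(2) Final Vowel Lowering: [ttiggu] → [ttiggo]
(3) Glottal Epenthesis: no change — [ttiggo]
(4) Degemination: [ttiggo] → [tigo]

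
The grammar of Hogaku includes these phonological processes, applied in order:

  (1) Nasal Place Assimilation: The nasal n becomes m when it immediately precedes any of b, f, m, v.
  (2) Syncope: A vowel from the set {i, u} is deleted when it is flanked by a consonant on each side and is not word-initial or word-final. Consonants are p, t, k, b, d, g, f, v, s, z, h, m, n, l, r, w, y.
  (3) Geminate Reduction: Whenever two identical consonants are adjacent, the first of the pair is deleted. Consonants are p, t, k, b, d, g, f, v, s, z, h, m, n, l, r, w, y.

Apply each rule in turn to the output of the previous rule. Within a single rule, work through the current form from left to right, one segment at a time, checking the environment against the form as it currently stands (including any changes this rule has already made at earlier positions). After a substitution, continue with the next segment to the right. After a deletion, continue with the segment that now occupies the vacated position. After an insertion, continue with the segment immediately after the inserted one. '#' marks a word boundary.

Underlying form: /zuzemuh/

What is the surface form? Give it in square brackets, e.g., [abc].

[zemh]

(1) Nasal Place Assimilation: no change — [zuzemuh]
(2) Syncope: [zuzemuh] → [zzemh]
(3) Geminate Reduction: [zzemh] → [zemh]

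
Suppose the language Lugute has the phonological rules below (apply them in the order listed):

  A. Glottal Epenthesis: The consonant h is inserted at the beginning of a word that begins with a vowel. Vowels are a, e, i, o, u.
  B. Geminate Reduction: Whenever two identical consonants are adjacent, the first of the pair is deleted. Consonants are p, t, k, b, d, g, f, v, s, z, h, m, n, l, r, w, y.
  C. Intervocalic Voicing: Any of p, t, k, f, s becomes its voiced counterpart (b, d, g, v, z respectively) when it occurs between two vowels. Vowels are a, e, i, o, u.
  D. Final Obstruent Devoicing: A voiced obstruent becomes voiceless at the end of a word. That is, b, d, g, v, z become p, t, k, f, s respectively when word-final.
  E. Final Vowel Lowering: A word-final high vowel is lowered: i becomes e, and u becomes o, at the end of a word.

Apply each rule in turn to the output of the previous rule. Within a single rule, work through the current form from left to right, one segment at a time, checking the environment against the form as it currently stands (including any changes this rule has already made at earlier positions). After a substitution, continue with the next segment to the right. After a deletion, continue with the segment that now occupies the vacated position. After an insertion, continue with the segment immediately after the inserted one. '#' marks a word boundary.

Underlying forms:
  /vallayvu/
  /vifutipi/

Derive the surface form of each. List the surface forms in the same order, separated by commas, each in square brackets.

/vallayvu/:
  A Glottal Epenthesis: no change — [vallayvu]
  B Geminate Reduction: [vallayvu] → [valayvu]
  C Intervocalic Voicing: no change — [valayvu]
  D Final Obstruent Devoicing: no change — [valayvu]
  E Final Vowel Lowering: [valayvu] → [valayvo]
/vifutipi/:
  A Glottal Epenthesis: no change — [vifutipi]
  B Geminate Reduction: no change — [vifutipi]
  C Intervocalic Voicing: [vifutipi] → [vivudibi]
  D Final Obstruent Devoicing: no change — [vivudibi]
  E Final Vowel Lowering: [vivudibi] → [vivudibe]

[valayvo], [vivudibe]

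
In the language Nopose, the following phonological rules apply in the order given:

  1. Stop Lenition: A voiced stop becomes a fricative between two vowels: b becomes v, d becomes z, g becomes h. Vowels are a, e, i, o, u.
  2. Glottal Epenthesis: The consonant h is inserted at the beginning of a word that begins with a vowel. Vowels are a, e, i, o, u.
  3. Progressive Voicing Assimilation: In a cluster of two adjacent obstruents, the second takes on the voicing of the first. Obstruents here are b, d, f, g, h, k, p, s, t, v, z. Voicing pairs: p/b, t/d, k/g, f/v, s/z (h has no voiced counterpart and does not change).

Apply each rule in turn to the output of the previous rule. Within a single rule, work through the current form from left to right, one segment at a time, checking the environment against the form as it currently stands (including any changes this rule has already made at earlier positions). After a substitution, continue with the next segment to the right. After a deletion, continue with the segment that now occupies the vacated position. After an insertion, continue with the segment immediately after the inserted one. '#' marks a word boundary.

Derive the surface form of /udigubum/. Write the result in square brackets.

[huzihuvum]

1 Stop Lenition: [udigubum] → [uzihuvum]
2 Glottal Epenthesis: [uzihuvum] → [huzihuvum]
3 Progressive Voicing Assimilation: no change — [huzihuvum]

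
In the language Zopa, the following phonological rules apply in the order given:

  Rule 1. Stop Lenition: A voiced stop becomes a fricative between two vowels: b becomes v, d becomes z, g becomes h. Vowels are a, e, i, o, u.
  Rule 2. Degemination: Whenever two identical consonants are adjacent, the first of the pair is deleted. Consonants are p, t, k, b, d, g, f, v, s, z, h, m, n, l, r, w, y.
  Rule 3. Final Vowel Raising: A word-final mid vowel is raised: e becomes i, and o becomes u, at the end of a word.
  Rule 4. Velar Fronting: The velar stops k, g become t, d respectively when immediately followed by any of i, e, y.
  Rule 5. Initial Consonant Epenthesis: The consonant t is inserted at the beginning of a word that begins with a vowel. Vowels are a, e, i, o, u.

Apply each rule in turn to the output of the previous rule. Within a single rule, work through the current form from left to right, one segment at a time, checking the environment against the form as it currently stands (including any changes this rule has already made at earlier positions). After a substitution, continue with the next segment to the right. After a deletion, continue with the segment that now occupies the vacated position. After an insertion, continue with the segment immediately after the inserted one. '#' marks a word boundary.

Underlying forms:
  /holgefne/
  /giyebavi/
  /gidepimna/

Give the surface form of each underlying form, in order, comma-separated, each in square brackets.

/holgefne/:
  Rule 1 Stop Lenition: no change — [holgefne]
  Rule 2 Degemination: no change — [holgefne]
  Rule 3 Final Vowel Raising: [holgefne] → [holgefni]
  Rule 4 Velar Fronting: [holgefni] → [holdefni]
  Rule 5 Initial Consonant Epenthesis: no change — [holdefni]
/giyebavi/:
  Rule 1 Stop Lenition: [giyebavi] → [giyevavi]
  Rule 2 Degemination: no change — [giyevavi]
  Rule 3 Final Vowel Raising: no change — [giyevavi]
  Rule 4 Velar Fronting: [giyevavi] → [diyevavi]
  Rule 5 Initial Consonant Epenthesis: no change — [diyevavi]
/gidepimna/:
  Rule 1 Stop Lenition: [gidepimna] → [gizepimna]
  Rule 2 Degemination: no change — [gizepimna]
  Rule 3 Final Vowel Raising: no change — [gizepimna]
  Rule 4 Velar Fronting: [gizepimna] → [dizepimna]
  Rule 5 Initial Consonant Epenthesis: no change — [dizepimna]

[holdefni], [diyevavi], [dizepimna]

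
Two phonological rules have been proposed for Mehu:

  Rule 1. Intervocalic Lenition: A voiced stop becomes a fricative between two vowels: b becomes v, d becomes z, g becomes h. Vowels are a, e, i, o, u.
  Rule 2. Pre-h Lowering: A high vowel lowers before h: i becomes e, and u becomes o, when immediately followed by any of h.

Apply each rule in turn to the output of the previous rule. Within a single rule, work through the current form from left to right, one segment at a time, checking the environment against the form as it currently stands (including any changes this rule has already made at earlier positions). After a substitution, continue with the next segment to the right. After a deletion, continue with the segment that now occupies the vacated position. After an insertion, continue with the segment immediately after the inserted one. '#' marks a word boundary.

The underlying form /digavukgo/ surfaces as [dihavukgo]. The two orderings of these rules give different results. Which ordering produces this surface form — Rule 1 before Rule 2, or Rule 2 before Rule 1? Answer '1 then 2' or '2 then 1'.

Order 1 then 2:
  1 Intervocalic Lenition: [digavukgo] → [dihavukgo]
  2 Pre-h Lowering: [dihavukgo] → [dehavukgo]
  result: [dehavukgo]
Order 2 then 1:
  2 Pre-h Lowering: no change — [digavukgo]
  1 Intervocalic Lenition: [digavukgo] → [dihavukgo]
  result: [dihavukgo]

2 then 1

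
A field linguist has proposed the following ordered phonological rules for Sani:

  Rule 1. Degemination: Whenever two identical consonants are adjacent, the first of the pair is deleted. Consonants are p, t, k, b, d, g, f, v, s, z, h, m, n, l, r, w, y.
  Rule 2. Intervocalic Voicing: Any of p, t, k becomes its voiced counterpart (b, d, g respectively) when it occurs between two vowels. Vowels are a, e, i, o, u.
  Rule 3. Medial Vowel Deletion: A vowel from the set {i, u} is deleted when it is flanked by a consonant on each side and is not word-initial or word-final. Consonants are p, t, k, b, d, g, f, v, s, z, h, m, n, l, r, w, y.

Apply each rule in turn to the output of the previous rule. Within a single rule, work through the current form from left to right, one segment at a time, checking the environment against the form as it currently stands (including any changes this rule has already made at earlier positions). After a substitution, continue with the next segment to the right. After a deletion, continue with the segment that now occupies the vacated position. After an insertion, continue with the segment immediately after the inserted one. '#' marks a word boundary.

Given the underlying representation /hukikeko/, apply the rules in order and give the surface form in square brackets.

Rule 1 Degemination: no change — [hukikeko]
Rule 2 Intervocalic Voicing: [hukikeko] → [hugigego]
Rule 3 Medial Vowel Deletion: [hugigego] → [hggego]

[hggego]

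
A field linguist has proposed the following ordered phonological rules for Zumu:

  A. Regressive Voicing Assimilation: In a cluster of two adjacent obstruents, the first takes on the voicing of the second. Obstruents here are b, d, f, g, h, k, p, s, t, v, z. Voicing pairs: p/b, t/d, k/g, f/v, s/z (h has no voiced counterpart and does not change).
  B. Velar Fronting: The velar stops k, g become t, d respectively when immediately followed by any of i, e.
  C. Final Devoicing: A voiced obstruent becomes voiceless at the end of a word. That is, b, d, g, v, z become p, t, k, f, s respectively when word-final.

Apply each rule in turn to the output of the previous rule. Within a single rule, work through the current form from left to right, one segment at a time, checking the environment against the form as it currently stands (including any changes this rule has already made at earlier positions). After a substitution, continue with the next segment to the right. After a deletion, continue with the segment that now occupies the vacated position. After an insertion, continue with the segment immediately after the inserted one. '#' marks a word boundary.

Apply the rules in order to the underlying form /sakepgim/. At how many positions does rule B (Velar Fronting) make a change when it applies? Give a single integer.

A Regressive Voicing Assimilation: [sakepgim] → [sakebgim]
B Velar Fronting: [sakebgim] → [satebdim]
C Final Devoicing: no change — [satebdim]
Rule B changed 2 position(s).

2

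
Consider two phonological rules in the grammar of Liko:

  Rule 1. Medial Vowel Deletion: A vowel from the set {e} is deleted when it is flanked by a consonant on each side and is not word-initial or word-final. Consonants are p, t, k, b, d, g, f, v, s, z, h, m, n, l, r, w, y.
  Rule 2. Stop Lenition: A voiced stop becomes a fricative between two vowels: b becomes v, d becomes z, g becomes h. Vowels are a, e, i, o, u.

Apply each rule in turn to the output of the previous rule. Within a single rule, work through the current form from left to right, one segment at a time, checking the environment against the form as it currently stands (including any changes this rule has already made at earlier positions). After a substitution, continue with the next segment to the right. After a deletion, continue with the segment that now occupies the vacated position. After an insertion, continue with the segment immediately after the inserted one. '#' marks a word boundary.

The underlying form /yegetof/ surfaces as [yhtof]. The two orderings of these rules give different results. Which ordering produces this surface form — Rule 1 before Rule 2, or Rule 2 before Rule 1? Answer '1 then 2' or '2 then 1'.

2 then 1

Order 1 then 2:
  1 Medial Vowel Deletion: [yegetof] → [ygtof]
  2 Stop Lenition: no change — [ygtof]
  result: [ygtof]
Order 2 then 1:
  2 Stop Lenition: [yegetof] → [yehetof]
  1 Medial Vowel Deletion: [yehetof] → [yhtof]
  result: [yhtof]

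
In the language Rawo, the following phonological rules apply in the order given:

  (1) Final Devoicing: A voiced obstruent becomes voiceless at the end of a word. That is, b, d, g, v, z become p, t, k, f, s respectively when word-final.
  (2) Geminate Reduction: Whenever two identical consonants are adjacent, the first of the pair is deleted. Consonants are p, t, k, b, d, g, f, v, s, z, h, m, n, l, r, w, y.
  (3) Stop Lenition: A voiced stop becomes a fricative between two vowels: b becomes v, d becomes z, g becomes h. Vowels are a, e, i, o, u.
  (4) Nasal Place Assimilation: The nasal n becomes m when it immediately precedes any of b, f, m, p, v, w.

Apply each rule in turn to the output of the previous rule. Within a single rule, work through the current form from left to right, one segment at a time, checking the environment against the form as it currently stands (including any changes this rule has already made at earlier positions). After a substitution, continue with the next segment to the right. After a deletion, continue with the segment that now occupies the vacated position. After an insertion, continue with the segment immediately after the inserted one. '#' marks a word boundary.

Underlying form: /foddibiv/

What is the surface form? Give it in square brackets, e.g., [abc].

[fozivif]

(1) Final Devoicing: [foddibiv] → [foddibif]
(2) Geminate Reduction: [foddibif] → [fodibif]
(3) Stop Lenition: [fodibif] → [fozivif]
(4) Nasal Place Assimilation: no change — [fozivif]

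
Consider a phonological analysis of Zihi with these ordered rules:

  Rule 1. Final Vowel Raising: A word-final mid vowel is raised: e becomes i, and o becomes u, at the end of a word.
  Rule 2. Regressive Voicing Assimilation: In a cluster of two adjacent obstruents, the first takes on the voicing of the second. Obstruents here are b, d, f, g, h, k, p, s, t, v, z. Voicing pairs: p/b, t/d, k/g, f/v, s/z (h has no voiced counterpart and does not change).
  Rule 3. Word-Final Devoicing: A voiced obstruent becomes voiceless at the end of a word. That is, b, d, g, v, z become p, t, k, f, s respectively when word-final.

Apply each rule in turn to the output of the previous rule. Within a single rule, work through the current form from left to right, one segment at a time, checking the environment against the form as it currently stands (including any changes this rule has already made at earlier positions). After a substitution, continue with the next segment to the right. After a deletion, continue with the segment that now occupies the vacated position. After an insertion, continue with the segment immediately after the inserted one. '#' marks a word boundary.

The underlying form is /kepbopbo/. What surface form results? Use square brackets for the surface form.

Rule 1 Final Vowel Raising: [kepbopbo] → [kepbopbu]
Rule 2 Regressive Voicing Assimilation: [kepbopbu] → [kebbobbu]
Rule 3 Word-Final Devoicing: no change — [kebbobbu]

[kebbobbu]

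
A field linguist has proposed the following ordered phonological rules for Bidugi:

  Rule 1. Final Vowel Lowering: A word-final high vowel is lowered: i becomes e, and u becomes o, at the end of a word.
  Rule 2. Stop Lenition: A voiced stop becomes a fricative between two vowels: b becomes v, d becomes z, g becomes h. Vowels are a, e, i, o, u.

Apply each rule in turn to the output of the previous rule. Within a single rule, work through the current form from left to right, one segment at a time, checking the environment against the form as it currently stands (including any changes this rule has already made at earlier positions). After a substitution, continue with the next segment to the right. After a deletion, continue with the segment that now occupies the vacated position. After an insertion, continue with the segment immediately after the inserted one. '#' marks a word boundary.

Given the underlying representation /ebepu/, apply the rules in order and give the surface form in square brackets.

[evepo]

Rule 1 Final Vowel Lowering: [ebepu] → [ebepo]
Rule 2 Stop Lenition: [ebepo] → [evepo]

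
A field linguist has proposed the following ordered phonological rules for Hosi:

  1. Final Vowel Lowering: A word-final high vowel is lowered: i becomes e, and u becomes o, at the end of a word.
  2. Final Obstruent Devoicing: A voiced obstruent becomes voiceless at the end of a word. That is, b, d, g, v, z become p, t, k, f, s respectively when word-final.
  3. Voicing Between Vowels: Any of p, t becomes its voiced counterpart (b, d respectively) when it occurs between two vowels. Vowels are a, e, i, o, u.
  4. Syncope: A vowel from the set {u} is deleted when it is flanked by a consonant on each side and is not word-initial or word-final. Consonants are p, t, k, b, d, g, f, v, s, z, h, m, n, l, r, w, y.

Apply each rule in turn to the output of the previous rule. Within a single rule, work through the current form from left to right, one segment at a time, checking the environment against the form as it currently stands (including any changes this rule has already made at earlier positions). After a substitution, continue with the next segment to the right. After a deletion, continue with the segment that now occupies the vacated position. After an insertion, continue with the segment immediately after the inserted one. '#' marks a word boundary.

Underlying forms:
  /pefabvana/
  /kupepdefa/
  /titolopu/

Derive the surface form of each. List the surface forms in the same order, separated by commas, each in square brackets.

[pefabvana], [kbepdefa], [tidolobo]

/pefabvana/:
  1 Final Vowel Lowering: no change — [pefabvana]
  2 Final Obstruent Devoicing: no change — [pefabvana]
  3 Voicing Between Vowels: no change — [pefabvana]
  4 Syncope: no change — [pefabvana]
/kupepdefa/:
  1 Final Vowel Lowering: no change — [kupepdefa]
  2 Final Obstruent Devoicing: no change — [kupepdefa]
  3 Voicing Between Vowels: [kupepdefa] → [kubepdefa]
  4 Syncope: [kubepdefa] → [kbepdefa]
/titolopu/:
  1 Final Vowel Lowering: [titolopu] → [titolopo]
  2 Final Obstruent Devoicing: no change — [titolopo]
  3 Voicing Between Vowels: [titolopo] → [tidolobo]
  4 Syncope: no change — [tidolobo]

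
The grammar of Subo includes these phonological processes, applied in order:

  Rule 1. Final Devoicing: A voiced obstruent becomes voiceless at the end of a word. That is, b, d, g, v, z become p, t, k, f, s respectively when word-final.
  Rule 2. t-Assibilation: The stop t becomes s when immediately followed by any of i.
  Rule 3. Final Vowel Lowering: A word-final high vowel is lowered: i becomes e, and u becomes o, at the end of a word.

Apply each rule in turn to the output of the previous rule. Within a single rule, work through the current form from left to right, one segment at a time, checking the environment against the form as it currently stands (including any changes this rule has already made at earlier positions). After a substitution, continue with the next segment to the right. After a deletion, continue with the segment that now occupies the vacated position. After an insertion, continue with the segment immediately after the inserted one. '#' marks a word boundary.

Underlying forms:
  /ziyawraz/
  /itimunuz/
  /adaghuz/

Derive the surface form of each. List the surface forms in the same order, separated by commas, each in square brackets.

[ziyawras], [isimunus], [adaghus]

/ziyawraz/:
  Rule 1 Final Devoicing: [ziyawraz] → [ziyawras]
  Rule 2 t-Assibilation: no change — [ziyawras]
  Rule 3 Final Vowel Lowering: no change — [ziyawras]
/itimunuz/:
  Rule 1 Final Devoicing: [itimunuz] → [itimunus]
  Rule 2 t-Assibilation: [itimunus] → [isimunus]
  Rule 3 Final Vowel Lowering: no change — [isimunus]
/adaghuz/:
  Rule 1 Final Devoicing: [adaghuz] → [adaghus]
  Rule 2 t-Assibilation: no change — [adaghus]
  Rule 3 Final Vowel Lowering: no change — [adaghus]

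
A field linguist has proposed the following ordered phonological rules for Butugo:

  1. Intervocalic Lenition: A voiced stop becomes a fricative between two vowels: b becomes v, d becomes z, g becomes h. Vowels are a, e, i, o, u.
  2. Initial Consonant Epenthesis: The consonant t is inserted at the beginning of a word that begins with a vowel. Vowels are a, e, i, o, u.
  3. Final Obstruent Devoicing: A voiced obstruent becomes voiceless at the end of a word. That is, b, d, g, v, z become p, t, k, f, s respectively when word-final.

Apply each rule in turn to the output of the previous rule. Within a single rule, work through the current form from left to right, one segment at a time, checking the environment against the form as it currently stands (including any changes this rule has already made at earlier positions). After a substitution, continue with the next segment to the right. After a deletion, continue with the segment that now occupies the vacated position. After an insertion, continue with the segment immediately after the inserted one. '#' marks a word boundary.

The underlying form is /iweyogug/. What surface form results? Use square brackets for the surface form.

[tiweyohuk]

1 Intervocalic Lenition: [iweyogug] → [iweyohug]
2 Initial Consonant Epenthesis: [iweyohug] → [tiweyohug]
3 Final Obstruent Devoicing: [tiweyohug] → [tiweyohuk]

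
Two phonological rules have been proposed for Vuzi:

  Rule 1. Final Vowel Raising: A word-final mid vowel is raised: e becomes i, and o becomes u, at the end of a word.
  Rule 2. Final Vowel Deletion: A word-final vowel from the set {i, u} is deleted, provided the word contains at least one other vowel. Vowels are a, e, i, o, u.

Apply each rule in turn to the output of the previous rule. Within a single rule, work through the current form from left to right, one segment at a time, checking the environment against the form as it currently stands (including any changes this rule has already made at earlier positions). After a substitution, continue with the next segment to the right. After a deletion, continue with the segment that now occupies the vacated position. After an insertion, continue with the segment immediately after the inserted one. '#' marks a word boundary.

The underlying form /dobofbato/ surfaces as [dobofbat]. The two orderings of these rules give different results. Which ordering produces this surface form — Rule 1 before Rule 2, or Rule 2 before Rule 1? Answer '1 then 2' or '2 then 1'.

1 then 2

Order 1 then 2:
  1 Final Vowel Raising: [dobofbato] → [dobofbatu]
  2 Final Vowel Deletion: [dobofbatu] → [dobofbat]
  result: [dobofbat]
Order 2 then 1:
  2 Final Vowel Deletion: no change — [dobofbato]
  1 Final Vowel Raising: [dobofbato] → [dobofbatu]
  result: [dobofbatu]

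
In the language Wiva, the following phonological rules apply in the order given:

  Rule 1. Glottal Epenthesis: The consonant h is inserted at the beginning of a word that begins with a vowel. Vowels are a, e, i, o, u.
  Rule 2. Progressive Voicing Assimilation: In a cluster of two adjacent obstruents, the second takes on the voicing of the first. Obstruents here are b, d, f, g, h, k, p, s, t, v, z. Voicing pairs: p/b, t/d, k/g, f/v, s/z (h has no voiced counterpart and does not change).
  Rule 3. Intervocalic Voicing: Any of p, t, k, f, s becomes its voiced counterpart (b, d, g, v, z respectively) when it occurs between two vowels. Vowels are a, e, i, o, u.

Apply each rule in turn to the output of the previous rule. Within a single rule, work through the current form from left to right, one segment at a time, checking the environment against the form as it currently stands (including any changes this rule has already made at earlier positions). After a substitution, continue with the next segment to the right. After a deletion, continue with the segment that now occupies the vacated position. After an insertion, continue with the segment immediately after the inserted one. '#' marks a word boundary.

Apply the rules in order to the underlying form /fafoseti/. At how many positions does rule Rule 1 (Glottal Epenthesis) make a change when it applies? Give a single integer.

0

Rule 1 Glottal Epenthesis: no change — [fafoseti]
Rule 2 Progressive Voicing Assimilation: no change — [fafoseti]
Rule 3 Intervocalic Voicing: [fafoseti] → [favozedi]
Rule Rule 1 changed 0 position(s).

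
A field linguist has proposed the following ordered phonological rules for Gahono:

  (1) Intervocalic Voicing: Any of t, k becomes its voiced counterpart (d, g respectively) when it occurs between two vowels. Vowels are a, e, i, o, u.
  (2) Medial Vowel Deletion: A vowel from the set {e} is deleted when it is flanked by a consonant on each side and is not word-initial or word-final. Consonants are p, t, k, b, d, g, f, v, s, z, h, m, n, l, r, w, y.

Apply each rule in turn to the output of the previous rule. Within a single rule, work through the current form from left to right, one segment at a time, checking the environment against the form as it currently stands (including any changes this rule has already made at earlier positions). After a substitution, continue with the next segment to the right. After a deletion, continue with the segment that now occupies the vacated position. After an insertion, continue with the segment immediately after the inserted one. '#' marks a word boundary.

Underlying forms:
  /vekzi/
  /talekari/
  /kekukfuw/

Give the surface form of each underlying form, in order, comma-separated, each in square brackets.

[vkzi], [talgari], [kgukfuw]

/vekzi/:
  (1) Intervocalic Voicing: no change — [vekzi]
  (2) Medial Vowel Deletion: [vekzi] → [vkzi]
/talekari/:
  (1) Intervocalic Voicing: [talekari] → [talegari]
  (2) Medial Vowel Deletion: [talegari] → [talgari]
/kekukfuw/:
  (1) Intervocalic Voicing: [kekukfuw] → [kegukfuw]
  (2) Medial Vowel Deletion: [kegukfuw] → [kgukfuw]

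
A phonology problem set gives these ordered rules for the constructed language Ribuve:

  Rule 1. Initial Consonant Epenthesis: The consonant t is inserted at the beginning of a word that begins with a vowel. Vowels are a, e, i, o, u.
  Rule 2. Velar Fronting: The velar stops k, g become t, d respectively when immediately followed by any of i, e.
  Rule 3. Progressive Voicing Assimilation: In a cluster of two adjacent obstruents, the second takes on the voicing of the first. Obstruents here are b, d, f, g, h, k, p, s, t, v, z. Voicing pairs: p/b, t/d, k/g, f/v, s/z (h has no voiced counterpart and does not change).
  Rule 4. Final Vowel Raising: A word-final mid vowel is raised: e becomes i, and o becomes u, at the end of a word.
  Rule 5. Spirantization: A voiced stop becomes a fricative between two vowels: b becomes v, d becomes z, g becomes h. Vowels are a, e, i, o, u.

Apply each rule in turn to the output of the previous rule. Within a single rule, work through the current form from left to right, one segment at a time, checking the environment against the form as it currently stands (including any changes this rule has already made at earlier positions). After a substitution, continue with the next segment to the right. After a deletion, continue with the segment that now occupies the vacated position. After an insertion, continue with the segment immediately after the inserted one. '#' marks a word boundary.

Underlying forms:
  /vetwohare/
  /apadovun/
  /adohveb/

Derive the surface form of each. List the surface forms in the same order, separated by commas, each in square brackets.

[vetwohari], [tapazovun], [tazohfeb]

/vetwohare/:
  Rule 1 Initial Consonant Epenthesis: no change — [vetwohare]
  Rule 2 Velar Fronting: no change — [vetwohare]
  Rule 3 Progressive Voicing Assimilation: no change — [vetwohare]
  Rule 4 Final Vowel Raising: [vetwohare] → [vetwohari]
  Rule 5 Spirantization: no change — [vetwohari]
/apadovun/:
  Rule 1 Initial Consonant Epenthesis: [apadovun] → [tapadovun]
  Rule 2 Velar Fronting: no change — [tapadovun]
  Rule 3 Progressive Voicing Assimilation: no change — [tapadovun]
  Rule 4 Final Vowel Raising: no change — [tapadovun]
  Rule 5 Spirantization: [tapadovun] → [tapazovun]
/adohveb/:
  Rule 1 Initial Consonant Epenthesis: [adohveb] → [tadohveb]
  Rule 2 Velar Fronting: no change — [tadohveb]
  Rule 3 Progressive Voicing Assimilation: [tadohveb] → [tadohfeb]
  Rule 4 Final Vowel Raising: no change — [tadohfeb]
  Rule 5 Spirantization: [tadohfeb] → [tazohfeb]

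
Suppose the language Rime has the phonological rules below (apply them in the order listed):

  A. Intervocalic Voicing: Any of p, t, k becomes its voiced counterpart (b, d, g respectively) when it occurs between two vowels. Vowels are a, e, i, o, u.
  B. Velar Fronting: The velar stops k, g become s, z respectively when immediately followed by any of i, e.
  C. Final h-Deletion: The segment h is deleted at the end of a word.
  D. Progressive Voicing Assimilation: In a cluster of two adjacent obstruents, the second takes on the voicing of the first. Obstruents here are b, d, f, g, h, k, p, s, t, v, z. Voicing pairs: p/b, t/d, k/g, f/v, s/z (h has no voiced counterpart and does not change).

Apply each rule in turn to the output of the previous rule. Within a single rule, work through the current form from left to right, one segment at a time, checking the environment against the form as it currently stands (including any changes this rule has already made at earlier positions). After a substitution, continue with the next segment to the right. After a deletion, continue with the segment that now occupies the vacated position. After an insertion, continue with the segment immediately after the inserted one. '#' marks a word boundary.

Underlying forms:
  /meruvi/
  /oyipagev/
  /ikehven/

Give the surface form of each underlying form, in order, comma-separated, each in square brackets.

/meruvi/:
  A Intervocalic Voicing: no change — [meruvi]
  B Velar Fronting: no change — [meruvi]
  C Final h-Deletion: no change — [meruvi]
  D Progressive Voicing Assimilation: no change — [meruvi]
/oyipagev/:
  A Intervocalic Voicing: [oyipagev] → [oyibagev]
  B Velar Fronting: [oyibagev] → [oyibazev]
  C Final h-Deletion: no change — [oyibazev]
  D Progressive Voicing Assimilation: no change — [oyibazev]
/ikehven/:
  A Intervocalic Voicing: [ikehven] → [igehven]
  B Velar Fronting: [igehven] → [izehven]
  C Final h-Deletion: no change — [izehven]
  D Progressive Voicing Assimilation: [izehven] → [izehfen]

[meruvi], [oyibazev], [izehfen]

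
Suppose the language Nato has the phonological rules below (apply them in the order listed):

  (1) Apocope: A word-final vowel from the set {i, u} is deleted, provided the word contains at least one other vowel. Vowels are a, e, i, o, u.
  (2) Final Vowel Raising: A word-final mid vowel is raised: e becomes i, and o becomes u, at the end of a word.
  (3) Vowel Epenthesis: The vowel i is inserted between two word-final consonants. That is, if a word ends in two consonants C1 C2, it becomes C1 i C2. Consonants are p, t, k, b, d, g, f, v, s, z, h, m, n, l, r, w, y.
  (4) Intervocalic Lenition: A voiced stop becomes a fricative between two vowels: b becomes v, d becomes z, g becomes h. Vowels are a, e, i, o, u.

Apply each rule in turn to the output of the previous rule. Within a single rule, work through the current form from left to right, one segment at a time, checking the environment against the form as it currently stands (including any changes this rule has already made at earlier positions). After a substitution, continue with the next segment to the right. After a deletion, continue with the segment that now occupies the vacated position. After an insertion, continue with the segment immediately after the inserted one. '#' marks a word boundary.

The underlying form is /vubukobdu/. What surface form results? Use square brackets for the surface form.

(1) Apocope: [vubukobdu] → [vubukobd]
(2) Final Vowel Raising: no change — [vubukobd]
(3) Vowel Epenthesis: [vubukobd] → [vubukobid]
(4) Intervocalic Lenition: [vubukobid] → [vuvukovid]

[vuvukovid]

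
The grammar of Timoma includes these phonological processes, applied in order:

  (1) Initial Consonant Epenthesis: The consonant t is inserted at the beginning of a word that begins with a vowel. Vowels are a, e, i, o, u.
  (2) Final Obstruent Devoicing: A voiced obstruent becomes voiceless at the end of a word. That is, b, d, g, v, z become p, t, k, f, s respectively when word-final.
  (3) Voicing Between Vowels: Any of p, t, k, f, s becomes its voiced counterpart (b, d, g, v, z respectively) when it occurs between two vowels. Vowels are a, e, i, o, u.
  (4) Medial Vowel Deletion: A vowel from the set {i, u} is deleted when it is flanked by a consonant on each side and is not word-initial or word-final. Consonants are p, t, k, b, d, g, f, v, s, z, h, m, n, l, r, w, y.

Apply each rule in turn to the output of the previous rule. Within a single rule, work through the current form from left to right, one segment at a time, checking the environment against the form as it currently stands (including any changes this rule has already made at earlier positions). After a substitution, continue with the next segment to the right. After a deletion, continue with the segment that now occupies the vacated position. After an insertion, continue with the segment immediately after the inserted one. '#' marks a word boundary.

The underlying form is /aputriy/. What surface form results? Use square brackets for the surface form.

(1) Initial Consonant Epenthesis: [aputriy] → [taputriy]
(2) Final Obstruent Devoicing: no change — [taputriy]
(3) Voicing Between Vowels: [taputriy] → [tabutriy]
(4) Medial Vowel Deletion: [tabutriy] → [tabtry]

[tabtry]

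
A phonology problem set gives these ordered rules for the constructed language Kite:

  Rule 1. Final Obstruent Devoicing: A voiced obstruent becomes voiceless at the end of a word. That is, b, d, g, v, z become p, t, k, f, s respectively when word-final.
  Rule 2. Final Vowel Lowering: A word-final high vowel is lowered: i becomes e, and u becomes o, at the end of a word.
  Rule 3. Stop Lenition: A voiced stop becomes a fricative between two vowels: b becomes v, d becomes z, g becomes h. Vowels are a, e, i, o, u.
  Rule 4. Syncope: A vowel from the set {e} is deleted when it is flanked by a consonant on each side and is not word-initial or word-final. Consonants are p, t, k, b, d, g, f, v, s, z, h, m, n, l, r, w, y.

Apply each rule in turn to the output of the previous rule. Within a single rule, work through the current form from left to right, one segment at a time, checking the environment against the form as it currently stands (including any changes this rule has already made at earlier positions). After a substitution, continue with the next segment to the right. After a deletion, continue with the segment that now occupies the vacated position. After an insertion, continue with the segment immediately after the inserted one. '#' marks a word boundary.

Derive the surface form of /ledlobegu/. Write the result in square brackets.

Rule 1 Final Obstruent Devoicing: no change — [ledlobegu]
Rule 2 Final Vowel Lowering: [ledlobegu] → [ledlobego]
Rule 3 Stop Lenition: [ledlobego] → [ledloveho]
Rule 4 Syncope: [ledloveho] → [ldlovho]

[ldlovho]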